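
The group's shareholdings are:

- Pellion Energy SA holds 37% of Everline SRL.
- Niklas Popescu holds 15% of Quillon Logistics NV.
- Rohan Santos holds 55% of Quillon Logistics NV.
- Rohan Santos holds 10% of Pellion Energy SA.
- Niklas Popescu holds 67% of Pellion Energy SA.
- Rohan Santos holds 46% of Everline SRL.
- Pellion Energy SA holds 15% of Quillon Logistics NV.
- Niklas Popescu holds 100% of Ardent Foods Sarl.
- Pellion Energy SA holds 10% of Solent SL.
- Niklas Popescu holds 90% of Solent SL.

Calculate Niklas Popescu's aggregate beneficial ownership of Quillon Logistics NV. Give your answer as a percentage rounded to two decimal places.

25.05%

Niklas reaches Quillon along 2 paths.
Via Pellion: 67% × 15% = 10.05%.
Direct stake: 15% = 15%.
Total: 10.05% + 15% = 25.05%.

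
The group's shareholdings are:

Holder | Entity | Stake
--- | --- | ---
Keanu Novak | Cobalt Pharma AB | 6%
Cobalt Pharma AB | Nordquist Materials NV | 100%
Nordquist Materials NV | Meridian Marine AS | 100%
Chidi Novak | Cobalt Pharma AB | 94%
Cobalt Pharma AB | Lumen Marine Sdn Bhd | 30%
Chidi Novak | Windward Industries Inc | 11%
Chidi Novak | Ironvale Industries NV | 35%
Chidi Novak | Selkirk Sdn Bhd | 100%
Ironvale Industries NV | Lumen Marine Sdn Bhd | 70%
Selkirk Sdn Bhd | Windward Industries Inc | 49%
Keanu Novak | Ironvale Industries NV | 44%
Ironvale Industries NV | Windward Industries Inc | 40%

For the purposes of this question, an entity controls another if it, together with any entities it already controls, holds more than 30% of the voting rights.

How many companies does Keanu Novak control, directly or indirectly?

3

Keanu holds 44% of Ironvale, so Keanu controls Ironvale.
Ironvale holds 70% of Lumen, so Keanu controls Lumen.
Ironvale holds 40% of Windward, so Keanu controls Windward.
No other company's threshold is met.
Keanu controls 3 companies.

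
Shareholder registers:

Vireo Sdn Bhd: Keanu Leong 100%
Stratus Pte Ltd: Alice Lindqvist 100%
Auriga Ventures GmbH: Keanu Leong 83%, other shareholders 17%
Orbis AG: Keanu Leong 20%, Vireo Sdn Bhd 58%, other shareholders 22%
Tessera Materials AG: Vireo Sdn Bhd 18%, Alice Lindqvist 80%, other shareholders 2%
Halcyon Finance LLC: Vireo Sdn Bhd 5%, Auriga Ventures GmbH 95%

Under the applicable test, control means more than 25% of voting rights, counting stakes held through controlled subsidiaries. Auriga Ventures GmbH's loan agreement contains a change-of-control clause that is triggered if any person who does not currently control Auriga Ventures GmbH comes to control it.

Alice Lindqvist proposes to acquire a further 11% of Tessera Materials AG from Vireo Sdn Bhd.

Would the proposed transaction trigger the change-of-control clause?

No

The purchase adds only to Alice's holdings (Vireo's stake shrinks), so Alice is the only person who could newly come to control Auriga.
Alice holds 100% of Stratus, so Alice controls Stratus.
Alice holds 80% of Tessera, so Alice controls Tessera.
Neither Alice nor any entity Alice controls holds any voting interest in Auriga.
So before the transaction, Alice does not control Auriga.
After the purchase, Alice's direct stake in Tessera rises to 80% + 11% = 91%, and Vireo's stake falls to 7%.
Alice holds 91% of Tessera, so Alice controls Tessera.
After the transaction, neither Alice nor any entity Alice controls holds a voting interest in Auriga, so Alice still does not control it.
No new person acquires control, so the clause is not triggered.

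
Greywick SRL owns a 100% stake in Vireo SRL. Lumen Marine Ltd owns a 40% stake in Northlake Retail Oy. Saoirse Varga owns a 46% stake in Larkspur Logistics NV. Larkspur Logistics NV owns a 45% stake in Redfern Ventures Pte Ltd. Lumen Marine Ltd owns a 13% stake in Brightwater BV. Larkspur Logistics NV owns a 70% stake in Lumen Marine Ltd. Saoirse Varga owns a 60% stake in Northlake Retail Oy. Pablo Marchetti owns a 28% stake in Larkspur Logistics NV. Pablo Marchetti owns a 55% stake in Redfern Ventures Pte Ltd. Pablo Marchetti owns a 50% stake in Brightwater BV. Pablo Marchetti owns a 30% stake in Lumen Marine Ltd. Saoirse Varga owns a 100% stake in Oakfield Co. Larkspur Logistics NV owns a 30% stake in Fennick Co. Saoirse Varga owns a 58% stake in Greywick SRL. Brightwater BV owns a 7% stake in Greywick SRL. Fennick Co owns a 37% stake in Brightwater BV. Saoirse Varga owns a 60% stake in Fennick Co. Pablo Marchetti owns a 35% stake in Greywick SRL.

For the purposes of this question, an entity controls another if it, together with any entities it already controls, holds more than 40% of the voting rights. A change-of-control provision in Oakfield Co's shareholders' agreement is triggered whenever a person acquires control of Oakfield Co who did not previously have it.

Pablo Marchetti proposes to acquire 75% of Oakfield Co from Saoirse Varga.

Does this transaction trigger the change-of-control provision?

Yes

The purchase adds only to Pablo's holdings (Saoirse's stake shrinks), so Pablo is the only person who could newly come to control Oakfield.
Pablo holds 50% of Brightwater, so Pablo controls Brightwater.
Pablo holds 55% of Redfern, so Pablo controls Redfern.
Pablo and Brightwater together hold 35% + 7% = 42% of Greywick, so Pablo controls Greywick.
Greywick holds 100% of Vireo, so Pablo controls Vireo.
Neither Pablo nor any entity Pablo controls holds any voting interest in Oakfield.
So before the transaction, Pablo does not control Oakfield.
After the purchase, Pablo holds 75% of Oakfield directly, and Saoirse's stake falls to 25%.
Pablo holds 75% of Oakfield, so Pablo controls Oakfield.
Pablo did not control Oakfield before and does after, so the clause is triggered.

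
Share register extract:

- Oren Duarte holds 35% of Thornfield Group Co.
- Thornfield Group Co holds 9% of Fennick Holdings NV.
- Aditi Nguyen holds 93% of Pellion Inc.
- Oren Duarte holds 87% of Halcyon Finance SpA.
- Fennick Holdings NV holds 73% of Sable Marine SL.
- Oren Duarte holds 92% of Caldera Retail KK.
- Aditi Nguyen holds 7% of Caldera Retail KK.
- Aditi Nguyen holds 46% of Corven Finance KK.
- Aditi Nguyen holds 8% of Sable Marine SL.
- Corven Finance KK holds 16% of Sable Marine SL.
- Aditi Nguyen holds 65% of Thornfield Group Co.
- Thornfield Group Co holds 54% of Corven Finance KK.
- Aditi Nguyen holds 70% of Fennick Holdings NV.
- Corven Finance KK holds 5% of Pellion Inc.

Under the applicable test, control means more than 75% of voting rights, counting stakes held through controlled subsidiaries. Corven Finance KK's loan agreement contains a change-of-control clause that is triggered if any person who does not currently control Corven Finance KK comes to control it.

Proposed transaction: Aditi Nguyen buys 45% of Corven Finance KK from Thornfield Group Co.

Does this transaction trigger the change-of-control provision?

The purchase adds only to Aditi's holdings (Thornfield's stake shrinks), so Aditi is the only person who could newly come to control Corven.
Aditi holds 93% of Pellion, so Aditi controls Pellion.
In Corven, Aditi's side holds only 46%, not > 75%.
So before the transaction, Aditi does not control Corven.
After the purchase, Aditi's direct stake in Corven rises to 46% + 45% = 91%, and Thornfield's stake falls to 9%.
Aditi holds 91% of Corven, so Aditi controls Corven.
Aditi did not control Corven before and does after, so the clause is triggered.

Yes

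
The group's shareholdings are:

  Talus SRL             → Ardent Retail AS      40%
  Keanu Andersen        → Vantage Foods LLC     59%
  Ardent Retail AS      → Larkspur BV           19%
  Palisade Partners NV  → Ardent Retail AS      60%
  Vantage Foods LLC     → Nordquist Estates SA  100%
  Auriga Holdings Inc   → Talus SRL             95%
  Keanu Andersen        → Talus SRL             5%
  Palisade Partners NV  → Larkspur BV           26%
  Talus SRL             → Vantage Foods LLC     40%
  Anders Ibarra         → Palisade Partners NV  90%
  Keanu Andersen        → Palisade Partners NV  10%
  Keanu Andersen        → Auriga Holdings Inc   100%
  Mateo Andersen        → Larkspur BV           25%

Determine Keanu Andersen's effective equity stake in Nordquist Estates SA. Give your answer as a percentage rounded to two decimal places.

99.00%

Keanu reaches Nordquist along 3 paths.
Via Auriga → Talus → Vantage: 100% × 95% × 40% × 100% = 38%.
Via Talus → Vantage: 5% × 40% × 100% = 2%.
Via Vantage: 59% × 100% = 59%.
Total: 38% + 2% + 59% = 99%.
Rounded: 99.00%.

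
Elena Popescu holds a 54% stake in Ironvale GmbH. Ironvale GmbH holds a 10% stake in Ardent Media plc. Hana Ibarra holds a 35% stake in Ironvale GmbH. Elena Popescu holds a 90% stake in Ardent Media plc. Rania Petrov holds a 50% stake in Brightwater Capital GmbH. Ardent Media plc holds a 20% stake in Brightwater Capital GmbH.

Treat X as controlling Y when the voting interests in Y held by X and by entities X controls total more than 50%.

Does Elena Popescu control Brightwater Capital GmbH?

No

Elena holds 54% of Ironvale, so Elena controls Ironvale.
Ironvale and Elena together hold 10% + 90% = 100% of Ardent, so Elena controls Ardent.
In Brightwater, Elena's side holds only 20%, not > 50%.
So Elena does not control Brightwater.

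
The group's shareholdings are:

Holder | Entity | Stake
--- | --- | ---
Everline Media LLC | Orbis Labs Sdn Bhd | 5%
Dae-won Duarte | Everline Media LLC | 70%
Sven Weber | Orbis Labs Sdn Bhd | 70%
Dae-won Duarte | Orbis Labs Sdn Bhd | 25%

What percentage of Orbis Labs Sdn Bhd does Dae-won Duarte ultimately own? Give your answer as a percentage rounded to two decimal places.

Dae-won reaches Orbis along 2 paths.
Direct stake: 25% = 25%.
Via Everline: 70% × 5% = 3.5%.
Total: 25% + 3.5% = 28.5%.
Rounded: 28.50%.

28.50%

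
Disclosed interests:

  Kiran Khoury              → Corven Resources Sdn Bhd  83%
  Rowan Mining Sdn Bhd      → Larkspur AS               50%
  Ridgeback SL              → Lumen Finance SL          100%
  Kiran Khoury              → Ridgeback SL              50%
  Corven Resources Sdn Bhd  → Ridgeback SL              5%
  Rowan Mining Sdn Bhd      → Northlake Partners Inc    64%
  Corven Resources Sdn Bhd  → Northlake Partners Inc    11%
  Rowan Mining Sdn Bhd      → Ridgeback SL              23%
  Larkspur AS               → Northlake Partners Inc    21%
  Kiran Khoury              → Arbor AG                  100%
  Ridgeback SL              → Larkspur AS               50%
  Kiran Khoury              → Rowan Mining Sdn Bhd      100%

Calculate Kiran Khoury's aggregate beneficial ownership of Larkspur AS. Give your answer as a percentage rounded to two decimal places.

88.58%

Kiran reaches Larkspur along 4 paths.
Via Rowan: 100% × 50% = 50%.
Via Ridgeback: 50% × 50% = 25%.
Via Rowan → Ridgeback: 100% × 23% × 50% = 11.5%.
Via Corven → Ridgeback: 83% × 5% × 50% = 2.075%.
Total: 50% + 25% + 11.5% + 2.075% = 88.575%.
Rounded: 88.58%.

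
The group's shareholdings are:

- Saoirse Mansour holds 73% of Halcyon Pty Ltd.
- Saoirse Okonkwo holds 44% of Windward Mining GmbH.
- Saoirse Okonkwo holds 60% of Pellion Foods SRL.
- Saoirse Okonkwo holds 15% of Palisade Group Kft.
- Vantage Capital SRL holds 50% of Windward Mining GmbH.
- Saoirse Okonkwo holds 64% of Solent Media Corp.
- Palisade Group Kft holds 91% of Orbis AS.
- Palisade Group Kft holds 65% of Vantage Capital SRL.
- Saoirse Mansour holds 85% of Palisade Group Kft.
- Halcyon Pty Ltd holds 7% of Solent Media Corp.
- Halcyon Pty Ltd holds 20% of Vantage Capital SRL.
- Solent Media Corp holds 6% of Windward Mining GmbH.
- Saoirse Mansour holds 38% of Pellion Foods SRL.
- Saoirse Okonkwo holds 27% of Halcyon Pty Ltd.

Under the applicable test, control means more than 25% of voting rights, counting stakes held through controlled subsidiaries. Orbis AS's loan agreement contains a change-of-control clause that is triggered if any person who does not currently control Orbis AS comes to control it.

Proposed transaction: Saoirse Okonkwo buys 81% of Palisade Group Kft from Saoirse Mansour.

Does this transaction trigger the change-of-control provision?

The purchase adds only to Saoirse Okonkwo's holdings (Saoirse Mansour's stake shrinks), so Saoirse Okonkwo is the only person who could newly come to control Orbis.
Saoirse Okonkwo holds 60% of Pellion, so Saoirse Okonkwo controls Pellion.
Saoirse Okonkwo holds 27% of Halcyon, so Saoirse Okonkwo controls Halcyon.
Saoirse Okonkwo and Halcyon together hold 64% + 7% = 71% of Solent, so Saoirse Okonkwo controls Solent.
Saoirse Okonkwo and Solent together hold 44% + 6% = 50% of Windward, so Saoirse Okonkwo controls Windward.
Neither Saoirse Okonkwo nor any entity Saoirse Okonkwo controls holds any voting interest in Orbis.
So before the transaction, Saoirse Okonkwo does not control Orbis.
After the purchase, Saoirse Okonkwo's direct stake in Palisade rises to 15% + 81% = 96%, and Saoirse Mansour's stake falls to 4%.
Saoirse Okonkwo holds 96% of Palisade, so Saoirse Okonkwo controls Palisade.
Palisade holds 91% of Orbis, so Saoirse Okonkwo controls Orbis.
Saoirse Okonkwo did not control Orbis before and does after, so the clause is triggered.

Yes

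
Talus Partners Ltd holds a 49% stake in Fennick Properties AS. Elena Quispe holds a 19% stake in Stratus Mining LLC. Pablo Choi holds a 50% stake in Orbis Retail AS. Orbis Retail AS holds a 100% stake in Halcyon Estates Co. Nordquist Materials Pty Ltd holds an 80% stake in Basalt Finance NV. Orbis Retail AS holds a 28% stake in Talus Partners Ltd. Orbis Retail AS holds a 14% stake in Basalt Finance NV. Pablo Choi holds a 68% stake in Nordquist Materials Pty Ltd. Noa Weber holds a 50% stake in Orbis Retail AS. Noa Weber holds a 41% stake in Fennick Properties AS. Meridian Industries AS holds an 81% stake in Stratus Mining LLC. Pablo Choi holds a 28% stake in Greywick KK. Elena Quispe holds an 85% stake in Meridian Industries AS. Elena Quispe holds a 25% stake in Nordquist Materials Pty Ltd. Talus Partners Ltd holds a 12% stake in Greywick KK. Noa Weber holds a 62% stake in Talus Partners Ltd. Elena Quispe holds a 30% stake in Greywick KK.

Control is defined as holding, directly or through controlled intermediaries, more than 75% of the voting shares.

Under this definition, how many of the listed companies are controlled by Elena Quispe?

2

Elena holds 85% of Meridian, so Elena controls Meridian.
Elena and Meridian together hold 19% + 81% = 100% of Stratus, so Elena controls Stratus.
No other company's threshold is met.
Elena controls 2 companies.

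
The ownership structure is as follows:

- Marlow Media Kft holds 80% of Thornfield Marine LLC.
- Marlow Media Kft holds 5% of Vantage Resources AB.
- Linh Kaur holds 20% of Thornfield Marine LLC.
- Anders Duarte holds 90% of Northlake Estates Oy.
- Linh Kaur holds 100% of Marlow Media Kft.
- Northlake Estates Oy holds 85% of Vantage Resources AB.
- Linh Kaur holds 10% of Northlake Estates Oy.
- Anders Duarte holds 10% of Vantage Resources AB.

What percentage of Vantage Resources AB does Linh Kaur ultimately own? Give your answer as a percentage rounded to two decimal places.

Linh reaches Vantage along 2 paths.
Via Northlake: 10% × 85% = 8.5%.
Via Marlow: 100% × 5% = 5%.
Total: 8.5% + 5% = 13.5%.
Rounded: 13.50%.

13.50%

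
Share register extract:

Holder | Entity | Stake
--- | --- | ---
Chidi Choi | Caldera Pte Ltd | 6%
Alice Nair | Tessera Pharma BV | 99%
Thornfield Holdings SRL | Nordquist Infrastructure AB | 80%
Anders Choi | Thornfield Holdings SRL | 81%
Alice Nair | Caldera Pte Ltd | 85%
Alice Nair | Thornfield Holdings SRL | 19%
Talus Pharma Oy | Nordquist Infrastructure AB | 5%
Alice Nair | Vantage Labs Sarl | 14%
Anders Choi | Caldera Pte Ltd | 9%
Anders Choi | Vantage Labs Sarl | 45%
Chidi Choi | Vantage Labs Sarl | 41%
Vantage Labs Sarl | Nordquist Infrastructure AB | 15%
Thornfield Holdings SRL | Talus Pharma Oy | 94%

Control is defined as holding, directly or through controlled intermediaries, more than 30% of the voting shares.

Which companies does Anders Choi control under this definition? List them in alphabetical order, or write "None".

Nordquist Infrastructure AB, Talus Pharma Oy, Thornfield Holdings SRL, Vantage Labs Sarl

Anders holds 45% of Vantage, so Anders controls Vantage.
Anders holds 81% of Thornfield, so Anders controls Thornfield.
Thornfield holds 94% of Talus, so Anders controls Talus.
Vantage and Talus and Thornfield together hold 15% + 5% + 80% = 100% of Nordquist, so Anders controls Nordquist.
No other company's threshold is met.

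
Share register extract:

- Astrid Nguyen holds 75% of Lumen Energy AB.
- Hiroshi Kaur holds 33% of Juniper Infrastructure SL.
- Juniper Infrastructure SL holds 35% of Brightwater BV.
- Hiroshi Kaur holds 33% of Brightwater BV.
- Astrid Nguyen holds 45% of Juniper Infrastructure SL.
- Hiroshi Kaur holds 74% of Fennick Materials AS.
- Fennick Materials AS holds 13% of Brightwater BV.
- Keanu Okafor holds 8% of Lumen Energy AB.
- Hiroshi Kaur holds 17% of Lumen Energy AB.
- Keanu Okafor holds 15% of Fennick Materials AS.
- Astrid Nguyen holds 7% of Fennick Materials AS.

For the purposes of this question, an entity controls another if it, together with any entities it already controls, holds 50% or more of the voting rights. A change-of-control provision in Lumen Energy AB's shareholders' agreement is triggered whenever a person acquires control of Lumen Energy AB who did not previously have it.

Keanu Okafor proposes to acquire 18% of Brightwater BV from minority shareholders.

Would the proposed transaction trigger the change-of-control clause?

No

The purchase changes only Keanu's holdings, so Keanu is the only person who could newly come to control Lumen.
Keanu's largest direct stake is 15% in Fennick, which does not meet the threshold, so Keanu controls no company.
In Lumen, Keanu's side holds only 8%, not ≥ 50%.
So before the transaction, Keanu does not control Lumen.
After the purchase, Keanu holds 18% of Brightwater directly.
Keanu's side now holds 18% of Brightwater, not ≥ 50%, so Keanu still does not control Brightwater.
After the transaction, Keanu's side holds 8% of Lumen, not ≥ 50%, so Keanu still does not control Lumen.
No new person acquires control, so the clause is not triggered.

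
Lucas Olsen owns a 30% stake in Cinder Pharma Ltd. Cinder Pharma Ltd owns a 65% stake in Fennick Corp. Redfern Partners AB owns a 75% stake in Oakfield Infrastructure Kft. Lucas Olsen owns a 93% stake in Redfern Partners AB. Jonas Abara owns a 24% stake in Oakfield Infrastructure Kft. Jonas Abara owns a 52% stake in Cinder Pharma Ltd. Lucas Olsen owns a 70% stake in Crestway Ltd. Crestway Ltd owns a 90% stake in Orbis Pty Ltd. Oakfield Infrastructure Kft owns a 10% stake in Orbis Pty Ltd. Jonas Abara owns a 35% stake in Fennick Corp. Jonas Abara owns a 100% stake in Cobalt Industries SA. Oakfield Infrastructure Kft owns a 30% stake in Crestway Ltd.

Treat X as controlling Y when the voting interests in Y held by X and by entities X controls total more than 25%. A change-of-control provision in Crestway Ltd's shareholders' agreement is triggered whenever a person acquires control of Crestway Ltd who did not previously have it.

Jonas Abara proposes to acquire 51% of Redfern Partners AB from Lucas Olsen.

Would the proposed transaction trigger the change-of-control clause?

Yes

The purchase adds only to Jonas's holdings (Lucas's stake shrinks), so Jonas is the only person who could newly come to control Crestway.
Jonas holds 52% of Cinder, so Jonas controls Cinder.
Cinder and Jonas together hold 65% + 35% = 100% of Fennick, so Jonas controls Fennick.
Jonas holds 100% of Cobalt, so Jonas controls Cobalt.
Neither Jonas nor any entity Jonas controls holds any voting interest in Crestway.
So before the transaction, Jonas does not control Crestway.
After the purchase, Jonas holds 51% of Redfern directly, and Lucas's stake falls to 42%.
Jonas holds 51% of Redfern, so Jonas controls Redfern.
Redfern and Jonas together hold 75% + 24% = 99% of Oakfield, so Jonas controls Oakfield.
Oakfield holds 30% of Crestway, so Jonas controls Crestway.
Jonas did not control Crestway before and does after, so the clause is triggered.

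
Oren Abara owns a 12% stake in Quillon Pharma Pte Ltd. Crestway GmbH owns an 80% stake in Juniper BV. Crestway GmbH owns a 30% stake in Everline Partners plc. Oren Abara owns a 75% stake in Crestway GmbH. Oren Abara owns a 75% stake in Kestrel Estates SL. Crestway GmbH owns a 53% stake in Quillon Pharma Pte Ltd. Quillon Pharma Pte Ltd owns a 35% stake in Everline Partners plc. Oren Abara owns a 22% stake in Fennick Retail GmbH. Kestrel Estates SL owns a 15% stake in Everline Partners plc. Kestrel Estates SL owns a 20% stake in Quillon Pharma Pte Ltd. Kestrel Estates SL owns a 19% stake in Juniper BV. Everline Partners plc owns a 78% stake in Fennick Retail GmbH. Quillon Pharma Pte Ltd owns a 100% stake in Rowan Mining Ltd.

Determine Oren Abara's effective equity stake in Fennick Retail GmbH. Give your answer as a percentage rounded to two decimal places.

66.55%

Oren reaches Fennick along 6 paths.
Direct stake: 22% = 22%.
Via Kestrel → Everline: 75% × 15% × 78% = 8.775%.
Via Crestway → Everline: 75% × 30% × 78% = 17.55%.
Via Kestrel → Quillon → Everline: 75% × 20% × 35% × 78% = 4.095%.
Via Crestway → Quillon → Everline: 75% × 53% × 35% × 78% = 10.85175%.
Via Quillon → Everline: 12% × 35% × 78% = 3.276%.
Total: 22% + 8.775% + 17.55% + 4.095% + 10.85175% + 3.276% = 66.54775%.
Rounded: 66.55%.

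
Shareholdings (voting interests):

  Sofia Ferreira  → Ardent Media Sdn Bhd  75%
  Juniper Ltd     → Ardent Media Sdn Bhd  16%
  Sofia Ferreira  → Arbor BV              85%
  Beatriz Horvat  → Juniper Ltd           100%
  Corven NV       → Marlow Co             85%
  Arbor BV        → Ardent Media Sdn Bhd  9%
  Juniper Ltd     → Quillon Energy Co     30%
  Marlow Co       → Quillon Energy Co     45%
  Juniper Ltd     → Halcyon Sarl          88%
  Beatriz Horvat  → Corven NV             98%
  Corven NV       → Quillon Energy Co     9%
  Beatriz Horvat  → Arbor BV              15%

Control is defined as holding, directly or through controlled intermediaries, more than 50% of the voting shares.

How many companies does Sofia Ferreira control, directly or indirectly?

2

Sofia holds 85% of Arbor, so Sofia controls Arbor.
Arbor and Sofia together hold 9% + 75% = 84% of Ardent, so Sofia controls Ardent.
No other company's threshold is met.
Sofia controls 2 companies.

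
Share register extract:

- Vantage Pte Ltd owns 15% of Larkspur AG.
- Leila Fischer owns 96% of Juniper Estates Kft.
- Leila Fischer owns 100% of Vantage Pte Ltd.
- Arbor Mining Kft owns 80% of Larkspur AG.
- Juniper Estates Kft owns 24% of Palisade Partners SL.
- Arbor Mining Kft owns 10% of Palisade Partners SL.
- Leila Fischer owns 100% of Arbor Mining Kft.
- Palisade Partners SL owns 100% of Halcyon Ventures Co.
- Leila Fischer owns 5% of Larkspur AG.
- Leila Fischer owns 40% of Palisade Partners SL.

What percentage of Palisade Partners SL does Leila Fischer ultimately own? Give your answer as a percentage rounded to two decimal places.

Leila reaches Palisade along 3 paths.
Via Juniper: 96% × 24% = 23.04%.
Via Arbor: 100% × 10% = 10%.
Direct stake: 40% = 40%.
Total: 23.04% + 10% + 40% = 73.04%.

73.04%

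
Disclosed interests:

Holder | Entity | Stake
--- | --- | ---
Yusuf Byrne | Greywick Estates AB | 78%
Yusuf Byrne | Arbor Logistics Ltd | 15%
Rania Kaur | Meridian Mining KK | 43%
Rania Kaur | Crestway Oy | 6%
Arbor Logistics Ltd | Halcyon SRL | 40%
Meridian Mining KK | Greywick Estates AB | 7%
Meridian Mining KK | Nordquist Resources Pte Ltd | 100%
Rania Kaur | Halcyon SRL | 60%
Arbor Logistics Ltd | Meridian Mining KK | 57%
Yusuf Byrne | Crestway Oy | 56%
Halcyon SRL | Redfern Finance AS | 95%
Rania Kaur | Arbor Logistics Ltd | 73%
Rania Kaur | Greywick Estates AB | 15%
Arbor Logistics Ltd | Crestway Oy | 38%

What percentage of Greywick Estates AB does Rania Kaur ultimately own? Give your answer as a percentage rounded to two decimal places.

Rania reaches Greywick along 3 paths.
Direct stake: 15% = 15%.
Via Arbor → Meridian: 73% × 57% × 7% = 2.9127%.
Via Meridian: 43% × 7% = 3.01%.
Total: 15% + 2.9127% + 3.01% = 20.9227%.
Rounded: 20.92%.

20.92%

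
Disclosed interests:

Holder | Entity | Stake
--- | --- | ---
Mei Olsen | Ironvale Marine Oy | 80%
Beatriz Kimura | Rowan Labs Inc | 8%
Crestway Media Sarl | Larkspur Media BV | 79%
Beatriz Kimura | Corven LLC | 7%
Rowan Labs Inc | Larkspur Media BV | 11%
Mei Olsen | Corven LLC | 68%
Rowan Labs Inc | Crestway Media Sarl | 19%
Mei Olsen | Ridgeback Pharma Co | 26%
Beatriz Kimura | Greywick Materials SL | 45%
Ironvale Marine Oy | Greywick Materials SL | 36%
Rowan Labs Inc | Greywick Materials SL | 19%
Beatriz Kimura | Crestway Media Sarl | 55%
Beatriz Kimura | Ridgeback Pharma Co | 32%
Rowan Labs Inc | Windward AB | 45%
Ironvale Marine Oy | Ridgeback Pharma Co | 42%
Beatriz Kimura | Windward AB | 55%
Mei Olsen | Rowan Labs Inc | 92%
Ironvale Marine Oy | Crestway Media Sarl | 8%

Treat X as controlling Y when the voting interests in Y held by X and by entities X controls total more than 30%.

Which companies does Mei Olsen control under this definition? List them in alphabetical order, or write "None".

Corven LLC, Greywick Materials SL, Ironvale Marine Oy, Ridgeback Pharma Co, Rowan Labs Inc, Windward AB

Mei holds 92% of Rowan, so Mei controls Rowan.
Mei holds 68% of Corven, so Mei controls Corven.
Mei holds 80% of Ironvale, so Mei controls Ironvale.
Rowan holds 45% of Windward, so Mei controls Windward.
Ironvale and Rowan together hold 36% + 19% = 55% of Greywick, so Mei controls Greywick.
Ironvale and Mei together hold 42% + 26% = 68% of Ridgeback, so Mei controls Ridgeback.
No other company's threshold is met.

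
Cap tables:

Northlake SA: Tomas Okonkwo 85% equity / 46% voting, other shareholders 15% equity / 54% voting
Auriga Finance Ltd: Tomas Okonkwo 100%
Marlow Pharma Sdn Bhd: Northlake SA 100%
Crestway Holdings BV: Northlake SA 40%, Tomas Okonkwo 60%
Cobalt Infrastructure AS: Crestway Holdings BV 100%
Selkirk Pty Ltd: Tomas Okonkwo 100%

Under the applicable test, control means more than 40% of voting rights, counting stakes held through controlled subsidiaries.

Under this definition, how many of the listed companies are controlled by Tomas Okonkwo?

6

Tomas holds 46% of Northlake, so Tomas controls Northlake.
Tomas holds 100% of Auriga, so Tomas controls Auriga.
Northlake holds 100% of Marlow, so Tomas controls Marlow.
Northlake and Tomas together hold 40% + 60% = 100% of Crestway, so Tomas controls Crestway.
Crestway holds 100% of Cobalt, so Tomas controls Cobalt.
Tomas holds 100% of Selkirk, so Tomas controls Selkirk.
Tomas controls 6 companies.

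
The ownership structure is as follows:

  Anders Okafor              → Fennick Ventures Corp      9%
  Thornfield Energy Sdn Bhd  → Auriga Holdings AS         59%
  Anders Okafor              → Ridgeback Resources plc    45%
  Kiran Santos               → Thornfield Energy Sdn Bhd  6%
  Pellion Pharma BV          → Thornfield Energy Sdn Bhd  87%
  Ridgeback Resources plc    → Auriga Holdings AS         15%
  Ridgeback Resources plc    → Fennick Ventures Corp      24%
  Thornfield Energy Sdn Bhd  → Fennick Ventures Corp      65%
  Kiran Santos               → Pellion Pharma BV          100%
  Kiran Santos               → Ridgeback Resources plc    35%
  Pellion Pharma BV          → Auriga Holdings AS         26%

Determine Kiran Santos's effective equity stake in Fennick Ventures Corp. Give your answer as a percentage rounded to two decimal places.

68.85%

Kiran reaches Fennick along 3 paths.
Via Ridgeback: 35% × 24% = 8.4%.
Via Pellion → Thornfield: 100% × 87% × 65% = 56.55%.
Via Thornfield: 6% × 65% = 3.9%.
Total: 8.4% + 56.55% + 3.9% = 68.85%.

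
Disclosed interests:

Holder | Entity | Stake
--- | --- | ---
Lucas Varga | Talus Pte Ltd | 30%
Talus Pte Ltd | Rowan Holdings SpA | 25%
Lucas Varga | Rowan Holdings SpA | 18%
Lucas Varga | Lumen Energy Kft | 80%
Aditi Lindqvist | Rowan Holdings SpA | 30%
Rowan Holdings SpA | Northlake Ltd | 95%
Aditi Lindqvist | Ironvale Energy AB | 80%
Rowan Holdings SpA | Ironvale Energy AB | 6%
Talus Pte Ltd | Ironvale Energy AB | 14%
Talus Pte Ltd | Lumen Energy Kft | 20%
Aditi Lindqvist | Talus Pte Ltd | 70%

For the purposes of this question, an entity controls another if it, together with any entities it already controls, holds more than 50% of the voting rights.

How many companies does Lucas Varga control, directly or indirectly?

Lucas holds 80% of Lumen, so Lucas controls Lumen.
No other company's threshold is met.
Lucas controls 1 company.

1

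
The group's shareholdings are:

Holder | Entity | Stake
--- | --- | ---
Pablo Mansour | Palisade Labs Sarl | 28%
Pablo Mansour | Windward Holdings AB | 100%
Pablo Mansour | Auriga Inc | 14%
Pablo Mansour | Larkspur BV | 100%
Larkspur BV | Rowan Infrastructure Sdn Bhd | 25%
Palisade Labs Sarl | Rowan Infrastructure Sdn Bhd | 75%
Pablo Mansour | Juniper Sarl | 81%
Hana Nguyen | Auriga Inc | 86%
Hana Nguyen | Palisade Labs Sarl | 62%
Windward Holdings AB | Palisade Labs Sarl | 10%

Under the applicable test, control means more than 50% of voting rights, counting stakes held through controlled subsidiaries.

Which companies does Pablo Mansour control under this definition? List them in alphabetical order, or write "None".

Juniper Sarl, Larkspur BV, Windward Holdings AB

Pablo holds 100% of Windward, so Pablo controls Windward.
Pablo holds 100% of Larkspur, so Pablo controls Larkspur.
Pablo holds 81% of Juniper, so Pablo controls Juniper.
No other company's threshold is met.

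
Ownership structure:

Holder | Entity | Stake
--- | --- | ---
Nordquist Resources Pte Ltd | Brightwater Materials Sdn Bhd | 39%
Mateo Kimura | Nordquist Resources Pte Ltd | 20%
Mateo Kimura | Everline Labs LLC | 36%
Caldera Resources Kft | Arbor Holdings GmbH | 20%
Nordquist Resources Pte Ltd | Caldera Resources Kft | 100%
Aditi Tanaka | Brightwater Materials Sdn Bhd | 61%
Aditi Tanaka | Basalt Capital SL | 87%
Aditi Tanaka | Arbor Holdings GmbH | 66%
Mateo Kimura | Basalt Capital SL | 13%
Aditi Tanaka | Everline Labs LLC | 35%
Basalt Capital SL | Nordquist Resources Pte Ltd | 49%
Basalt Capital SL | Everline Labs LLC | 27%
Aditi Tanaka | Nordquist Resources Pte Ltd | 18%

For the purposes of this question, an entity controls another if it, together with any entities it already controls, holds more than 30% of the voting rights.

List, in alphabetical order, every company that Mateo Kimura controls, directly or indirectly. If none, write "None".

Everline Labs LLC

Mateo holds 36% of Everline, so Mateo controls Everline.
No other company's threshold is met.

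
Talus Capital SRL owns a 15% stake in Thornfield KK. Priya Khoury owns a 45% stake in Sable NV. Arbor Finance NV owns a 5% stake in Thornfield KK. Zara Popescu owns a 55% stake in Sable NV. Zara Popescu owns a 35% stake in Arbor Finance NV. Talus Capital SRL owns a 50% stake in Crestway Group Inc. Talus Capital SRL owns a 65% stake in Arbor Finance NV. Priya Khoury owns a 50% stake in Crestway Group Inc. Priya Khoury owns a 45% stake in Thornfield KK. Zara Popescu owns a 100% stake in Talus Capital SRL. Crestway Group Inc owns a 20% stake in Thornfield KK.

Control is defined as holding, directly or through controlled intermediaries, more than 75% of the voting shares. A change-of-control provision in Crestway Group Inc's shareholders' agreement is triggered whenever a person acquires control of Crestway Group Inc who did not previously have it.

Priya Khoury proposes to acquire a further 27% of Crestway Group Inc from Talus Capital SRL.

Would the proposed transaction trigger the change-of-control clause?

Yes

The purchase adds only to Priya's holdings (Talus's stake shrinks), so Priya is the only person who could newly come to control Crestway.
Priya's largest direct stake is 50% in Crestway, which does not meet the threshold, so Priya controls no company.
In Crestway, Priya's side holds only 50%, not > 75%.
So before the transaction, Priya does not control Crestway.
After the purchase, Priya's direct stake in Crestway rises to 50% + 27% = 77%, and Talus's stake falls to 23%.
Priya holds 77% of Crestway, so Priya controls Crestway.
Priya did not control Crestway before and does after, so the clause is triggered.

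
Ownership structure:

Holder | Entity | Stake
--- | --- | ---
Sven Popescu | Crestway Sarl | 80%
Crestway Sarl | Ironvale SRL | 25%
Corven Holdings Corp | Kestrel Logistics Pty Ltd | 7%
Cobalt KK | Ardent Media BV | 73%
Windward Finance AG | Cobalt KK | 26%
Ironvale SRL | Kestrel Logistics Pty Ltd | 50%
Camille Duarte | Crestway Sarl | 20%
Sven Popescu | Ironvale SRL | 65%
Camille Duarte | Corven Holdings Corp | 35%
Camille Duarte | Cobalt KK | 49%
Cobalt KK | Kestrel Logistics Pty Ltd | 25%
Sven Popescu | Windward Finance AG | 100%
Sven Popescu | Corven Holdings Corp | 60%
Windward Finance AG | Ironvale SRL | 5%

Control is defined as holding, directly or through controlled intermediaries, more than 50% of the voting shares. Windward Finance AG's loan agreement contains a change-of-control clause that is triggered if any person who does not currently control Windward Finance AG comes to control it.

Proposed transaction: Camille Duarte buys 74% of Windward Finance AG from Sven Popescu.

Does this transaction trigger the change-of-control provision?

The purchase adds only to Camille's holdings (Sven's stake shrinks), so Camille is the only person who could newly come to control Windward.
Camille's largest direct stake is 49% in Cobalt, which does not meet the threshold, so Camille controls no company.
Neither Camille nor any entity Camille controls holds any voting interest in Windward.
So before the transaction, Camille does not control Windward.
After the purchase, Camille holds 74% of Windward directly, and Sven's stake falls to 26%.
Camille holds 74% of Windward, so Camille controls Windward.
Camille did not control Windward before and does after, so the clause is triggered.

Yes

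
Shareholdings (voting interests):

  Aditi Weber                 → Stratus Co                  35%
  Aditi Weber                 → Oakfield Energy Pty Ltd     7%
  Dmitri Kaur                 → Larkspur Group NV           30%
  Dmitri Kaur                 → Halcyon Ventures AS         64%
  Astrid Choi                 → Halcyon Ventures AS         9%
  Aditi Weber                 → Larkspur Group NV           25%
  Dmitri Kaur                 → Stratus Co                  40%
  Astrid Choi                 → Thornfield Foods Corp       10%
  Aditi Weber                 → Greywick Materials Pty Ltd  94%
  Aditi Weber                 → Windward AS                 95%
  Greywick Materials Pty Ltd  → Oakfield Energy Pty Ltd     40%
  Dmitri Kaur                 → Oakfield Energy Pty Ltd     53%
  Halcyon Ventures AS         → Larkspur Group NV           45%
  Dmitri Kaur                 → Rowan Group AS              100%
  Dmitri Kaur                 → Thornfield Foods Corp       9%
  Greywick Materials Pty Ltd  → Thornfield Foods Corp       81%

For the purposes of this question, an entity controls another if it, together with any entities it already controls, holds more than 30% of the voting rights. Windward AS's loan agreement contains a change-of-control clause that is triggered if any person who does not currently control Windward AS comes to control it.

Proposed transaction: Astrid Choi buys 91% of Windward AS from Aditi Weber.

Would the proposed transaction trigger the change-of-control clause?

Yes

The purchase adds only to Astrid's holdings (Aditi's stake shrinks), so Astrid is the only person who could newly come to control Windward.
Astrid's largest direct stake is 10% in Thornfield, which does not meet the threshold, so Astrid controls no company.
Neither Astrid nor any entity Astrid controls holds any voting interest in Windward.
So before the transaction, Astrid does not control Windward.
After the purchase, Astrid holds 91% of Windward directly, and Aditi's stake falls to 4%.
Astrid holds 91% of Windward, so Astrid controls Windward.
Astrid did not control Windward before and does after, so the clause is triggered.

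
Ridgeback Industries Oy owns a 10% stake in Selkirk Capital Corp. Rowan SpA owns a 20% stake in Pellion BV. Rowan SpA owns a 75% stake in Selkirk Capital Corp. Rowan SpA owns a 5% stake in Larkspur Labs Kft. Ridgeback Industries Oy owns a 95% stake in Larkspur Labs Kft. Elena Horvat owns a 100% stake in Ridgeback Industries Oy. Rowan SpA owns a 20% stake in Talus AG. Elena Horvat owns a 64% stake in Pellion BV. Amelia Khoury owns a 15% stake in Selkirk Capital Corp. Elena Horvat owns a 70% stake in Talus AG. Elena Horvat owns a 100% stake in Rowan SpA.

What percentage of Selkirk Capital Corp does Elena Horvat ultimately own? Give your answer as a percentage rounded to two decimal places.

85.00%

Elena reaches Selkirk along 2 paths.
Via Rowan: 100% × 75% = 75%.
Via Ridgeback: 100% × 10% = 10%.
Total: 75% + 10% = 85%.
Rounded: 85.00%.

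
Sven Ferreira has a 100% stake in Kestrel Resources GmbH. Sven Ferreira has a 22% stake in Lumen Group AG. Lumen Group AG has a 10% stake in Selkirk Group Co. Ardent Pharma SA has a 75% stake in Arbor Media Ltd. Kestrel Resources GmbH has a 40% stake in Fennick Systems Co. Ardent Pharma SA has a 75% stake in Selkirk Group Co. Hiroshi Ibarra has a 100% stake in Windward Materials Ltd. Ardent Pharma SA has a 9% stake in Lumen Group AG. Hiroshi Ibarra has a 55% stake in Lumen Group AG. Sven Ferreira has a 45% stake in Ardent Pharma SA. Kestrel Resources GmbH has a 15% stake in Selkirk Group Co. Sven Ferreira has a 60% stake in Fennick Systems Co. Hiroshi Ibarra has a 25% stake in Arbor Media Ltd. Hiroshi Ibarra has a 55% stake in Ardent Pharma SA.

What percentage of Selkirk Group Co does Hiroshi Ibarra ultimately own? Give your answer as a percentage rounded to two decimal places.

Hiroshi reaches Selkirk along 3 paths.
Via Ardent: 55% × 75% = 41.25%.
Via Ardent → Lumen: 55% × 9% × 10% = 0.495%.
Via Lumen: 55% × 10% = 5.5%.
Total: 41.25% + 0.495% + 5.5% = 47.245%.
Rounded: 47.25%.

47.25%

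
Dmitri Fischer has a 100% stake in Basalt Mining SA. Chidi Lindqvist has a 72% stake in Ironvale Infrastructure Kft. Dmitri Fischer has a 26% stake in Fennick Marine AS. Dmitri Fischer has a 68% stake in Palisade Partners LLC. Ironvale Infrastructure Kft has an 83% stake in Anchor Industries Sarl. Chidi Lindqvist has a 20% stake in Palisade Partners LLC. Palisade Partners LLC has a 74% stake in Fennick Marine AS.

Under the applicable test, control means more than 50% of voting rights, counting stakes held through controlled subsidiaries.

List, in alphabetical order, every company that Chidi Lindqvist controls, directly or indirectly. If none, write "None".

Anchor Industries Sarl, Ironvale Infrastructure Kft

Chidi holds 72% of Ironvale, so Chidi controls Ironvale.
Ironvale holds 83% of Anchor, so Chidi controls Anchor.
No other company's threshold is met.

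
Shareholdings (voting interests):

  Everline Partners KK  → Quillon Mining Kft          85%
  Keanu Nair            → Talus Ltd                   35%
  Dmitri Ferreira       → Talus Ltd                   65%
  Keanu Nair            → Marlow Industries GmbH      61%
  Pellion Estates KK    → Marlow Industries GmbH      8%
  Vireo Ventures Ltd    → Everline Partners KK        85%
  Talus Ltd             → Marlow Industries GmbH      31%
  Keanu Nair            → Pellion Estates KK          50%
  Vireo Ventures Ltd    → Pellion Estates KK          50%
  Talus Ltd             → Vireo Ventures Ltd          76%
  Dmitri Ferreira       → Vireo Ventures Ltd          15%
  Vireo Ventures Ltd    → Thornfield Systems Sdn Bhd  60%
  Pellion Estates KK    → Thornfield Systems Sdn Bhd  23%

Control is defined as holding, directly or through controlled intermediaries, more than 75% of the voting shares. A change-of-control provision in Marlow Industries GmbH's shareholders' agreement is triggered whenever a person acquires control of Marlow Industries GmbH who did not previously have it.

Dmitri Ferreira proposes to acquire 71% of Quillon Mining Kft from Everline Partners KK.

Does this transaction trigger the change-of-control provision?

The purchase adds only to Dmitri's holdings (Everline's stake shrinks), so Dmitri is the only person who could newly come to control Marlow.
Dmitri's largest direct stake is 65% in Talus, which does not meet the threshold, so Dmitri controls no company.
Neither Dmitri nor any entity Dmitri controls holds any voting interest in Marlow.
So before the transaction, Dmitri does not control Marlow.
After the purchase, Dmitri holds 71% of Quillon directly, and Everline's stake falls to 14%.
Dmitri's side now holds 71% of Quillon, not > 75%, so Dmitri still does not control Quillon.
After the transaction, neither Dmitri nor any entity Dmitri controls holds a voting interest in Marlow, so Dmitri still does not control it.
No new person acquires control, so the clause is not triggered.

No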